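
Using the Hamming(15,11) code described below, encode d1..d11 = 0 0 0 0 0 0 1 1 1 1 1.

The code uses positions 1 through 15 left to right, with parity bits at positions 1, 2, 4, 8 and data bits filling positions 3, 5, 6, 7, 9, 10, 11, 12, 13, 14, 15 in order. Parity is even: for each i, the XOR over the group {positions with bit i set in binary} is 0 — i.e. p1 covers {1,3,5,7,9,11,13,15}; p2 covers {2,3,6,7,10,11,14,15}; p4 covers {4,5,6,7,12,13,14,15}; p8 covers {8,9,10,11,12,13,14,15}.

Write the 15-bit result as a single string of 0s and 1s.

110000010011111

Place data at non-parity positions: p1 p2 0 p4 0 0 0 p8 0 0 1 1 1 1 1
p1 (pos 1,3,5,7,9,11,13,15): XOR of data positions = 0⊕0⊕0⊕0⊕1⊕1⊕1 = 1
p2 (pos 2,3,6,7,10,11,14,15): XOR of data positions = 0⊕0⊕0⊕0⊕1⊕1⊕1 = 1
p4 (pos 4,5,6,7,12,13,14,15): XOR of data positions = 0⊕0⊕0⊕1⊕1⊕1⊕1 = 0
p8 (pos 8,9,10,11,12,13,14,15): XOR of data positions = 0⊕0⊕1⊕1⊕1⊕1⊕1 = 1
Codeword: 110000010011111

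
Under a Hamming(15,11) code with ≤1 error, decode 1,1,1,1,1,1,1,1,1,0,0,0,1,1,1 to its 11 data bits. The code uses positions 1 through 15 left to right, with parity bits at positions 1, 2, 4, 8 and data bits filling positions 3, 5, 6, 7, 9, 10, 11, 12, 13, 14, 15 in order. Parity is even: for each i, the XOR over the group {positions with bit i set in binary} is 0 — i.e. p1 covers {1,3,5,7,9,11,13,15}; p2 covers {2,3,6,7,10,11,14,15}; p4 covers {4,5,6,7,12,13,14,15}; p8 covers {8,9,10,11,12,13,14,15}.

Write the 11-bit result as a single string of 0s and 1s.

11111000011

s1 (pos 1,3,5,7,9,11,13,15): 1⊕1⊕1⊕1⊕1⊕0⊕1⊕1 = 1
s2 (pos 2,3,6,7,10,11,14,15): 1⊕1⊕1⊕1⊕0⊕0⊕1⊕1 = 0
s4 (pos 4,5,6,7,12,13,14,15): 1⊕1⊕1⊕1⊕0⊕1⊕1⊕1 = 1
s8 (pos 8,9,10,11,12,13,14,15): 1⊕1⊕0⊕0⊕0⊕1⊕1⊕1 = 1
Syndrome s8…s1 = 1101 → error at position 13.
Flip position 13: 111111111000111 → 111111111000011
Read data bits from positions 3,5,6,7,9,10,11,12,13,14,15: 11111000011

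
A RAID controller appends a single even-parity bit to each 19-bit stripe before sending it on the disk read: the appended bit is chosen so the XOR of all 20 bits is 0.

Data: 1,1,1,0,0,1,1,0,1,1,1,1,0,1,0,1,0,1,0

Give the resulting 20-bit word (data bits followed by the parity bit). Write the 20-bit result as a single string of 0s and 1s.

XOR of the 19 data bits: 1⊕1⊕1⊕0⊕0⊕1⊕1⊕0⊕1⊕1⊕1⊕1⊕0⊕1⊕0⊕1⊕0⊕1⊕0 = 0
Parity bit = 0 (so all 20 bits XOR to 0).

11100110111101010100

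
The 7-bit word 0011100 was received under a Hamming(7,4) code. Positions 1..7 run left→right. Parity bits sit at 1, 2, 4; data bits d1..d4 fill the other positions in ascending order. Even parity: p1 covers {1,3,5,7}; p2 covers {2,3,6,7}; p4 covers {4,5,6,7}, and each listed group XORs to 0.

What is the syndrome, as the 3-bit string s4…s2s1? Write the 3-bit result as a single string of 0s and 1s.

s1 (pos 1,3,5,7): 0⊕1⊕1⊕0 = 0
s2 (pos 2,3,6,7): 0⊕1⊕0⊕0 = 1
s4 (pos 4,5,6,7): 1⊕1⊕0⊕0 = 0
Syndrome s4…s1 = 010 → error at position 2.

010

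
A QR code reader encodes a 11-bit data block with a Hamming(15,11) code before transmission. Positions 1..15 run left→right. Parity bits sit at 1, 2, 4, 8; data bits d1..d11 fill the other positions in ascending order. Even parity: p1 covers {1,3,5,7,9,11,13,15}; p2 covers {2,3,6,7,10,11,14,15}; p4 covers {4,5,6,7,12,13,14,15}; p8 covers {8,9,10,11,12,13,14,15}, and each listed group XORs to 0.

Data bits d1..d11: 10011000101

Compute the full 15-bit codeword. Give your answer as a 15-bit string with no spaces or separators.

Place data at non-parity positions: p1 p2 1 p4 0 0 1 p8 1 0 0 0 1 0 1
p1 (pos 1,3,5,7,9,11,13,15): XOR of data positions = 1⊕0⊕1⊕1⊕0⊕1⊕1 = 1
p2 (pos 2,3,6,7,10,11,14,15): XOR of data positions = 1⊕0⊕1⊕0⊕0⊕0⊕1 = 1
p4 (pos 4,5,6,7,12,13,14,15): XOR of data positions = 0⊕0⊕1⊕0⊕1⊕0⊕1 = 1
p8 (pos 8,9,10,11,12,13,14,15): XOR of data positions = 1⊕0⊕0⊕0⊕1⊕0⊕1 = 1
Codeword: 111100111000101

111100111000101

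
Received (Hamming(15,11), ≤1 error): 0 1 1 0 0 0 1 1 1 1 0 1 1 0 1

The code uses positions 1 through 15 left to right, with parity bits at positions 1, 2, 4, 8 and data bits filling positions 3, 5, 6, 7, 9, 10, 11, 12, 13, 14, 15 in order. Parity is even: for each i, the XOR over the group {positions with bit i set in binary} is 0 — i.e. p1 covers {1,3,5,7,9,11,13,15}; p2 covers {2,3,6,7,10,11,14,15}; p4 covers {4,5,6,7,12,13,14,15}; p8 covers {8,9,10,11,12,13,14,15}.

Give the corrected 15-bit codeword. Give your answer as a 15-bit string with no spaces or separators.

s1 (pos 1,3,5,7,9,11,13,15): 0⊕1⊕0⊕1⊕1⊕0⊕1⊕1 = 1
s2 (pos 2,3,6,7,10,11,14,15): 1⊕1⊕0⊕1⊕1⊕0⊕0⊕1 = 1
s4 (pos 4,5,6,7,12,13,14,15): 0⊕0⊕0⊕1⊕1⊕1⊕0⊕1 = 0
s8 (pos 8,9,10,11,12,13,14,15): 1⊕1⊕1⊕0⊕1⊕1⊕0⊕1 = 0
Syndrome s8…s1 = 0011 → error at position 3.
Flip position 3: 011000111101101 → 010000111101101

010000111101101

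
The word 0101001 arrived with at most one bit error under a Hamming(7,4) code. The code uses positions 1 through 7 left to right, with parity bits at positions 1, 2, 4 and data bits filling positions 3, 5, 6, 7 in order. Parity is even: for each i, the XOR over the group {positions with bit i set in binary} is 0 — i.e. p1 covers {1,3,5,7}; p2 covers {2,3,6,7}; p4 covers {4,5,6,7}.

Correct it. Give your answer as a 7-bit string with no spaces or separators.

s1 (pos 1,3,5,7): 0⊕0⊕0⊕1 = 1
s2 (pos 2,3,6,7): 1⊕0⊕0⊕1 = 0
s4 (pos 4,5,6,7): 1⊕0⊕0⊕1 = 0
Syndrome s4…s1 = 001 → error at position 1.
Flip position 1: 0101001 → 1101001

1101001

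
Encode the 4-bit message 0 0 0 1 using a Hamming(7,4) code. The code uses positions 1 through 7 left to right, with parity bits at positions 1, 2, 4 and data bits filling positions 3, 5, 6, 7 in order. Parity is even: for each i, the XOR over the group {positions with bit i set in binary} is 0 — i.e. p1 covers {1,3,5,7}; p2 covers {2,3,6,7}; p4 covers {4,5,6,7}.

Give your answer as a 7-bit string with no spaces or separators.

Place data at non-parity positions: p1 p2 0 p4 0 0 1
p1 (pos 1,3,5,7): XOR of data positions = 0⊕0⊕1 = 1
p2 (pos 2,3,6,7): XOR of data positions = 0⊕0⊕1 = 1
p4 (pos 4,5,6,7): XOR of data positions = 0⊕0⊕1 = 1
Codeword: 1101001

1101001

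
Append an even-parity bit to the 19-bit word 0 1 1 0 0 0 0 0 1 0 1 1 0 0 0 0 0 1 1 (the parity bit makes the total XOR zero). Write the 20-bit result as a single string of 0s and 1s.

XOR of the 19 data bits: 0⊕1⊕1⊕0⊕0⊕0⊕0⊕0⊕1⊕0⊕1⊕1⊕0⊕0⊕0⊕0⊕0⊕1⊕1 = 1
Parity bit = 1 (so all 20 bits XOR to 0).

01100000101100000111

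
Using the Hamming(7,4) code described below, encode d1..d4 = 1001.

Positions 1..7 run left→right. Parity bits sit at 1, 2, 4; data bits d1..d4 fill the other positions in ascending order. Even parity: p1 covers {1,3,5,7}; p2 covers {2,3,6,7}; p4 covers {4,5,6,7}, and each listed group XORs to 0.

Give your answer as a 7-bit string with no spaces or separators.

Place data at non-parity positions: p1 p2 1 p4 0 0 1
p1 (pos 1,3,5,7): XOR of data positions = 1⊕0⊕1 = 0
p2 (pos 2,3,6,7): XOR of data positions = 1⊕0⊕1 = 0
p4 (pos 4,5,6,7): XOR of data positions = 0⊕0⊕1 = 1
Codeword: 0011001

0011001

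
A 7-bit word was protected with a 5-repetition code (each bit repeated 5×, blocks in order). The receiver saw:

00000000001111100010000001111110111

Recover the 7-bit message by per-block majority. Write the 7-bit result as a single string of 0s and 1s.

Block 1 (00000): 0 ones → 0
Block 2 (00000): 0 ones → 0
Block 3 (11111): 5 ones → 1
Block 4 (00010): 1 one → 0
Block 5 (00000): 0 ones → 0
Block 6 (11111): 5 ones → 1
Block 7 (10111): 4 ones → 1

0010011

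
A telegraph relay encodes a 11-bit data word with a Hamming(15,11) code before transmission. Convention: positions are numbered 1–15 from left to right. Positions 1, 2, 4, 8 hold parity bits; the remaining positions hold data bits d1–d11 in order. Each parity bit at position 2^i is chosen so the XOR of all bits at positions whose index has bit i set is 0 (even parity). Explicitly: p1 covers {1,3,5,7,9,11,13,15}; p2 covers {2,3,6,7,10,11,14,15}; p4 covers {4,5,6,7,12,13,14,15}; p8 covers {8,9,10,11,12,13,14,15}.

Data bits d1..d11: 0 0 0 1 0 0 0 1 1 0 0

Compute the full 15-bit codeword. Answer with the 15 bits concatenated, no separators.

Place data at non-parity positions: p1 p2 0 p4 0 0 1 p8 0 0 0 1 1 0 0
p1 (pos 1,3,5,7,9,11,13,15): XOR of data positions = 0⊕0⊕1⊕0⊕0⊕1⊕0 = 0
p2 (pos 2,3,6,7,10,11,14,15): XOR of data positions = 0⊕0⊕1⊕0⊕0⊕0⊕0 = 1
p4 (pos 4,5,6,7,12,13,14,15): XOR of data positions = 0⊕0⊕1⊕1⊕1⊕0⊕0 = 1
p8 (pos 8,9,10,11,12,13,14,15): XOR of data positions = 0⊕0⊕0⊕1⊕1⊕0⊕0 = 0
Codeword: 010100100001100

010100100001100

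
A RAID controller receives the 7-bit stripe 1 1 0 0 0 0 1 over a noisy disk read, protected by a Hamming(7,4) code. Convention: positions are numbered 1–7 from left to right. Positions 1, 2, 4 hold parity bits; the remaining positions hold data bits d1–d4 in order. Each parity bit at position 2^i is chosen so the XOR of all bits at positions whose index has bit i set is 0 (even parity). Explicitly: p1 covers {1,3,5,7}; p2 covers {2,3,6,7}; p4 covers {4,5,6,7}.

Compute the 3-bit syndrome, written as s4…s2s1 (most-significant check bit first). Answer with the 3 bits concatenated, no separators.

100

s1 (pos 1,3,5,7): 1⊕0⊕0⊕1 = 0
s2 (pos 2,3,6,7): 1⊕0⊕0⊕1 = 0
s4 (pos 4,5,6,7): 0⊕0⊕0⊕1 = 1
Syndrome s4…s1 = 100 → error at position 4.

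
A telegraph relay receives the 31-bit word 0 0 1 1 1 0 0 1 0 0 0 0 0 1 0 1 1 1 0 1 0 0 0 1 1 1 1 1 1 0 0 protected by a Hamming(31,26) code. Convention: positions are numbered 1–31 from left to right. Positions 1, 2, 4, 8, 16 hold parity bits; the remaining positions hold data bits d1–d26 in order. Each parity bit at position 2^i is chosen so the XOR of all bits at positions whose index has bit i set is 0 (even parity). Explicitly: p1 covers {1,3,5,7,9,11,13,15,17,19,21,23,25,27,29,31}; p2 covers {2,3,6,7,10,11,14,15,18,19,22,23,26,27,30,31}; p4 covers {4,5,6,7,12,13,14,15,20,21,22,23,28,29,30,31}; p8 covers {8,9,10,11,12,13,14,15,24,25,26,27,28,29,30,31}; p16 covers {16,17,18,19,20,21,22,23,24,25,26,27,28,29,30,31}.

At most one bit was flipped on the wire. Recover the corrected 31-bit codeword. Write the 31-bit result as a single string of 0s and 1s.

0111100100000101110100011111100

s1 (pos 1,3,5,7,9,11,13,15,17,19,21,23,25,27,29,31): 0⊕1⊕1⊕0⊕0⊕0⊕0⊕0⊕1⊕0⊕0⊕0⊕1⊕1⊕1⊕0 = 0
s2 (pos 2,3,6,7,10,11,14,15,18,19,22,23,26,27,30,31): 0⊕1⊕0⊕0⊕0⊕0⊕1⊕0⊕1⊕0⊕0⊕0⊕1⊕1⊕0⊕0 = 1
s4 (pos 4,5,6,7,12,13,14,15,20,21,22,23,28,29,30,31): 1⊕1⊕0⊕0⊕0⊕0⊕1⊕0⊕1⊕0⊕0⊕0⊕1⊕1⊕0⊕0 = 0
s8 (pos 8,9,10,11,12,13,14,15,24,25,26,27,28,29,30,31): 1⊕0⊕0⊕0⊕0⊕0⊕1⊕0⊕1⊕1⊕1⊕1⊕1⊕1⊕0⊕0 = 0
s16 (pos 16,17,18,19,20,21,22,23,24,25,26,27,28,29,30,31): 1⊕1⊕1⊕0⊕1⊕0⊕0⊕0⊕1⊕1⊕1⊕1⊕1⊕1⊕0⊕0 = 0
Syndrome s16…s1 = 00010 → error at position 2.
Flip position 2: 0011100100000101110100011111100 → 0111100100000101110100011111100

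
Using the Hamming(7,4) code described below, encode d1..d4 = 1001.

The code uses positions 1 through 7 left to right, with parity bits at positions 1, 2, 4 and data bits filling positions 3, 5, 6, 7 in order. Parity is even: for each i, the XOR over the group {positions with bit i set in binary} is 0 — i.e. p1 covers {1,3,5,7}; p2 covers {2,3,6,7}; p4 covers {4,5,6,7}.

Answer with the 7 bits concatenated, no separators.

Place data at non-parity positions: p1 p2 1 p4 0 0 1
p1 (pos 1,3,5,7): XOR of data positions = 1⊕0⊕1 = 0
p2 (pos 2,3,6,7): XOR of data positions = 1⊕0⊕1 = 0
p4 (pos 4,5,6,7): XOR of data positions = 0⊕0⊕1 = 1
Codeword: 0011001

0011001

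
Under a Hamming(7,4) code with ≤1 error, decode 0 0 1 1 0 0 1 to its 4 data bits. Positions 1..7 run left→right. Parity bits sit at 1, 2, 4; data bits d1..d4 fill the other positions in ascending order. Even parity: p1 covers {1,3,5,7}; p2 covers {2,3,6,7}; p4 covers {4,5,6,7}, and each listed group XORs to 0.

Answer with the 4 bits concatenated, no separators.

1001

s1 (pos 1,3,5,7): 0⊕1⊕0⊕1 = 0
s2 (pos 2,3,6,7): 0⊕1⊕0⊕1 = 0
s4 (pos 4,5,6,7): 1⊕0⊕0⊕1 = 0
Syndrome s4…s1 = 000 → no error.
Read data bits from positions 3,5,6,7: 1001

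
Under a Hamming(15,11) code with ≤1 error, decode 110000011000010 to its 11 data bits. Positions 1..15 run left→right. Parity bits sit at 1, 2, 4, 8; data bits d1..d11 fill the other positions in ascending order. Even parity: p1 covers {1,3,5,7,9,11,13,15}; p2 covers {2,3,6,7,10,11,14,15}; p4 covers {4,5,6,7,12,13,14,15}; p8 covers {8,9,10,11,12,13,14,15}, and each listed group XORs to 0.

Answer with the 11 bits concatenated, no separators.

s1 (pos 1,3,5,7,9,11,13,15): 1⊕0⊕0⊕0⊕1⊕0⊕0⊕0 = 0
s2 (pos 2,3,6,7,10,11,14,15): 1⊕0⊕0⊕0⊕0⊕0⊕1⊕0 = 0
s4 (pos 4,5,6,7,12,13,14,15): 0⊕0⊕0⊕0⊕0⊕0⊕1⊕0 = 1
s8 (pos 8,9,10,11,12,13,14,15): 1⊕1⊕0⊕0⊕0⊕0⊕1⊕0 = 1
Syndrome s8…s1 = 1100 → error at position 12.
Flip position 12: 110000011000010 → 110000011001010
Read data bits from positions 3,5,6,7,9,10,11,12,13,14,15: 00001001010

00001001010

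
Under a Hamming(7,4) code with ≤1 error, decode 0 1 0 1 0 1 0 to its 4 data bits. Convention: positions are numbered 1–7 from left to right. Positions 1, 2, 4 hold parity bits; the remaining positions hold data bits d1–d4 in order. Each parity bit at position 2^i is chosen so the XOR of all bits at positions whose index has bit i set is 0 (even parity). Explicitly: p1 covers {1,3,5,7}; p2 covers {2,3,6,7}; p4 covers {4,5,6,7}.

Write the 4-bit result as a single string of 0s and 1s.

s1 (pos 1,3,5,7): 0⊕0⊕0⊕0 = 0
s2 (pos 2,3,6,7): 1⊕0⊕1⊕0 = 0
s4 (pos 4,5,6,7): 1⊕0⊕1⊕0 = 0
Syndrome s4…s1 = 000 → no error.
Read data bits from positions 3,5,6,7: 0010

0010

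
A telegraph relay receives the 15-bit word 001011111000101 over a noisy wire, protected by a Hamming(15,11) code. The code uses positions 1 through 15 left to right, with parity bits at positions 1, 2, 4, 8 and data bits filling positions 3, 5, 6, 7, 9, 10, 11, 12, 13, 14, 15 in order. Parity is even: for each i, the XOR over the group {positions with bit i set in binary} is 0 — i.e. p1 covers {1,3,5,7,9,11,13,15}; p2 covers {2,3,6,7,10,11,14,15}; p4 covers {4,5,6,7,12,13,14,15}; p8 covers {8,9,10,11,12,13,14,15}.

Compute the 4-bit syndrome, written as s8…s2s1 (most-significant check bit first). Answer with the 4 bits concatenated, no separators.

0100

s1 (pos 1,3,5,7,9,11,13,15): 0⊕1⊕1⊕1⊕1⊕0⊕1⊕1 = 0
s2 (pos 2,3,6,7,10,11,14,15): 0⊕1⊕1⊕1⊕0⊕0⊕0⊕1 = 0
s4 (pos 4,5,6,7,12,13,14,15): 0⊕1⊕1⊕1⊕0⊕1⊕0⊕1 = 1
s8 (pos 8,9,10,11,12,13,14,15): 1⊕1⊕0⊕0⊕0⊕1⊕0⊕1 = 0
Syndrome s8…s1 = 0100 → error at position 4.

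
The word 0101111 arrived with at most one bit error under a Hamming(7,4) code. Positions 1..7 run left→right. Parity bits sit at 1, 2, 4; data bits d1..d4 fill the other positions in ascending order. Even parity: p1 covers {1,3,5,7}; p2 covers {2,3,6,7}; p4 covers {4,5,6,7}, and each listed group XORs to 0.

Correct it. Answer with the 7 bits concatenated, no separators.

s1 (pos 1,3,5,7): 0⊕0⊕1⊕1 = 0
s2 (pos 2,3,6,7): 1⊕0⊕1⊕1 = 1
s4 (pos 4,5,6,7): 1⊕1⊕1⊕1 = 0
Syndrome s4…s1 = 010 → error at position 2.
Flip position 2: 0101111 → 0001111

0001111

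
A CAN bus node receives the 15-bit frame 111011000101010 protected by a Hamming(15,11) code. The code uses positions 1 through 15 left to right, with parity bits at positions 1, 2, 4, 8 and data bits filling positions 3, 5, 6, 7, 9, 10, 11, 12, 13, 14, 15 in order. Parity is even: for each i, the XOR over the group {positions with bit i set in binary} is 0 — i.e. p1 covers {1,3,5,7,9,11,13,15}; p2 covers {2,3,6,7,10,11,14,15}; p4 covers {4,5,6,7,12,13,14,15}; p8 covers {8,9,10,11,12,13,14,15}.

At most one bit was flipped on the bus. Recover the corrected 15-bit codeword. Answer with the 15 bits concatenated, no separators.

s1 (pos 1,3,5,7,9,11,13,15): 1⊕1⊕1⊕0⊕0⊕0⊕0⊕0 = 1
s2 (pos 2,3,6,7,10,11,14,15): 1⊕1⊕1⊕0⊕1⊕0⊕1⊕0 = 1
s4 (pos 4,5,6,7,12,13,14,15): 0⊕1⊕1⊕0⊕1⊕0⊕1⊕0 = 0
s8 (pos 8,9,10,11,12,13,14,15): 0⊕0⊕1⊕0⊕1⊕0⊕1⊕0 = 1
Syndrome s8…s1 = 1011 → error at position 11.
Flip position 11: 111011000101010 → 111011000111010

111011000111010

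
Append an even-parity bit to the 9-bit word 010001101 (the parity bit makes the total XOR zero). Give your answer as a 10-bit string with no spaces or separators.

XOR of the 9 data bits: 0⊕1⊕0⊕0⊕0⊕1⊕1⊕0⊕1 = 0
Parity bit = 0 (so all 10 bits XOR to 0).

0100011010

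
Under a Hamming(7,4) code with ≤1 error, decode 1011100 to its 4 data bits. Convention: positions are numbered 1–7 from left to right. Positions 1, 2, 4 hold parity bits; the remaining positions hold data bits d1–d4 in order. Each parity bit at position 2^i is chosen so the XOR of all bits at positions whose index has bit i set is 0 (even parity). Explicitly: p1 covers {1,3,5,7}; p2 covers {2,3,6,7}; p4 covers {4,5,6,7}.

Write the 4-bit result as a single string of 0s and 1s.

s1 (pos 1,3,5,7): 1⊕1⊕1⊕0 = 1
s2 (pos 2,3,6,7): 0⊕1⊕0⊕0 = 1
s4 (pos 4,5,6,7): 1⊕1⊕0⊕0 = 0
Syndrome s4…s1 = 011 → error at position 3.
Flip position 3: 1011100 → 1001100
Read data bits from positions 3,5,6,7: 0100

0100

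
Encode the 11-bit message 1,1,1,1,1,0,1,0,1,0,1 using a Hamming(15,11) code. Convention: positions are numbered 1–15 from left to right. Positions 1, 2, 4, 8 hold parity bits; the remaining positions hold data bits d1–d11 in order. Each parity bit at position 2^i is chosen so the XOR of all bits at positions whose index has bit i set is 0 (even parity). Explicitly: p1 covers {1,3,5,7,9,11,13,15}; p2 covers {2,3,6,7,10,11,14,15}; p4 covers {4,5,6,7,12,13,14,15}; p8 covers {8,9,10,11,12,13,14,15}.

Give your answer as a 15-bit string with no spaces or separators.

111111101010101

Place data at non-parity positions: p1 p2 1 p4 1 1 1 p8 1 0 1 0 1 0 1
p1 (pos 1,3,5,7,9,11,13,15): XOR of data positions = 1⊕1⊕1⊕1⊕1⊕1⊕1 = 1
p2 (pos 2,3,6,7,10,11,14,15): XOR of data positions = 1⊕1⊕1⊕0⊕1⊕0⊕1 = 1
p4 (pos 4,5,6,7,12,13,14,15): XOR of data positions = 1⊕1⊕1⊕0⊕1⊕0⊕1 = 1
p8 (pos 8,9,10,11,12,13,14,15): XOR of data positions = 1⊕0⊕1⊕0⊕1⊕0⊕1 = 0
Codeword: 111111101010101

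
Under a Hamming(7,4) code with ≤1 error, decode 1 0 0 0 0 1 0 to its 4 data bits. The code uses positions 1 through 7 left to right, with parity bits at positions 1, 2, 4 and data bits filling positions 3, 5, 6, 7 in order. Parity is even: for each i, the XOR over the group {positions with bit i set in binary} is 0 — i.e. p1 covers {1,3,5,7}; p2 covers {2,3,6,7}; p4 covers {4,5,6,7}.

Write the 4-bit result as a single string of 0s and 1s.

s1 (pos 1,3,5,7): 1⊕0⊕0⊕0 = 1
s2 (pos 2,3,6,7): 0⊕0⊕1⊕0 = 1
s4 (pos 4,5,6,7): 0⊕0⊕1⊕0 = 1
Syndrome s4…s1 = 111 → error at position 7.
Flip position 7: 1000010 → 1000011
Read data bits from positions 3,5,6,7: 0011

0011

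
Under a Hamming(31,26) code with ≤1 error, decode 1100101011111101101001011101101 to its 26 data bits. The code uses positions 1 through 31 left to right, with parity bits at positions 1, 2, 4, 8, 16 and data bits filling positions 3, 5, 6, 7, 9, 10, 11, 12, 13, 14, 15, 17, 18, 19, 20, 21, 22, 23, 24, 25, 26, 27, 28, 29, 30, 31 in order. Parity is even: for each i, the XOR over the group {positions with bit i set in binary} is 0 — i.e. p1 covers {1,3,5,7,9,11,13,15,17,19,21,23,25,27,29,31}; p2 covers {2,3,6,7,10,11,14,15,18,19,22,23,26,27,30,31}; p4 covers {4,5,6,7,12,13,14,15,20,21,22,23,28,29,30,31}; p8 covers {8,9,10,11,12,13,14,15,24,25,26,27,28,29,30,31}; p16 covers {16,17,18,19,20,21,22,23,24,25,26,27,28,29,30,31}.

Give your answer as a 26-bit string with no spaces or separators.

s1 (pos 1,3,5,7,9,11,13,15,17,19,21,23,25,27,29,31): 1⊕0⊕1⊕1⊕1⊕1⊕1⊕0⊕1⊕1⊕0⊕0⊕1⊕0⊕1⊕1 = 1
s2 (pos 2,3,6,7,10,11,14,15,18,19,22,23,26,27,30,31): 1⊕0⊕0⊕1⊕1⊕1⊕1⊕0⊕0⊕1⊕1⊕0⊕1⊕0⊕0⊕1 = 1
s4 (pos 4,5,6,7,12,13,14,15,20,21,22,23,28,29,30,31): 0⊕1⊕0⊕1⊕1⊕1⊕1⊕0⊕0⊕0⊕1⊕0⊕1⊕1⊕0⊕1 = 1
s8 (pos 8,9,10,11,12,13,14,15,24,25,26,27,28,29,30,31): 0⊕1⊕1⊕1⊕1⊕1⊕1⊕0⊕1⊕1⊕1⊕0⊕1⊕1⊕0⊕1 = 0
s16 (pos 16,17,18,19,20,21,22,23,24,25,26,27,28,29,30,31): 1⊕1⊕0⊕1⊕0⊕0⊕1⊕0⊕1⊕1⊕1⊕0⊕1⊕1⊕0⊕1 = 0
Syndrome s16…s1 = 00111 → error at position 7.
Flip position 7: 1100101011111101101001011101101 → 1100100011111101101001011101101
Read data bits from positions 3,5,6,7,9,10,11,12,13,14,15,17,18,19,20,21,22,23,24,25,26,27,28,29,30,31: 01001111110101001011101101

01001111110101001011101101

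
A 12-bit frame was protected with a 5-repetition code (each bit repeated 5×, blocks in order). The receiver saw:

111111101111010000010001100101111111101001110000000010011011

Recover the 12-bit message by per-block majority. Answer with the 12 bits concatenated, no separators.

Block 1 (11111): 5 ones → 1
Block 2 (11011): 4 ones → 1
Block 3 (11010): 3 ones → 1
Block 4 (00001): 1 one → 0
Block 5 (00011): 2 ones → 0
Block 6 (00101): 2 ones → 0
Block 7 (11111): 5 ones → 1
Block 8 (11010): 3 ones → 1
Block 9 (01110): 3 ones → 1
Block 10 (00000): 0 ones → 0
Block 11 (00100): 1 one → 0
Block 12 (11011): 4 ones → 1

111000111001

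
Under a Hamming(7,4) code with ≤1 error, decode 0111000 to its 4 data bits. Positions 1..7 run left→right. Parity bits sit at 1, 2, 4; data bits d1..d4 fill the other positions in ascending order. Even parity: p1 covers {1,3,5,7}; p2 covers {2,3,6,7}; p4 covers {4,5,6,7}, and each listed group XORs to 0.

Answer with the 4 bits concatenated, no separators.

1100

s1 (pos 1,3,5,7): 0⊕1⊕0⊕0 = 1
s2 (pos 2,3,6,7): 1⊕1⊕0⊕0 = 0
s4 (pos 4,5,6,7): 1⊕0⊕0⊕0 = 1
Syndrome s4…s1 = 101 → error at position 5.
Flip position 5: 0111000 → 0111100
Read data bits from positions 3,5,6,7: 1100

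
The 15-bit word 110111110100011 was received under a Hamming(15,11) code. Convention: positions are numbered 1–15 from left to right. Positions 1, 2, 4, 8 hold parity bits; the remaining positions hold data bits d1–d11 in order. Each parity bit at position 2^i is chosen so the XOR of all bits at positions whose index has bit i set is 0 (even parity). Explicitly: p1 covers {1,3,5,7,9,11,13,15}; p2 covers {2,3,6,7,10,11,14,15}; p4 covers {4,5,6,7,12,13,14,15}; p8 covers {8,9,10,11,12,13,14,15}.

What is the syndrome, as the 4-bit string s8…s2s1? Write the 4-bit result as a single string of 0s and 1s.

0000

s1 (pos 1,3,5,7,9,11,13,15): 1⊕0⊕1⊕1⊕0⊕0⊕0⊕1 = 0
s2 (pos 2,3,6,7,10,11,14,15): 1⊕0⊕1⊕1⊕1⊕0⊕1⊕1 = 0
s4 (pos 4,5,6,7,12,13,14,15): 1⊕1⊕1⊕1⊕0⊕0⊕1⊕1 = 0
s8 (pos 8,9,10,11,12,13,14,15): 1⊕0⊕1⊕0⊕0⊕0⊕1⊕1 = 0
Syndrome s8…s1 = 0000 → no error.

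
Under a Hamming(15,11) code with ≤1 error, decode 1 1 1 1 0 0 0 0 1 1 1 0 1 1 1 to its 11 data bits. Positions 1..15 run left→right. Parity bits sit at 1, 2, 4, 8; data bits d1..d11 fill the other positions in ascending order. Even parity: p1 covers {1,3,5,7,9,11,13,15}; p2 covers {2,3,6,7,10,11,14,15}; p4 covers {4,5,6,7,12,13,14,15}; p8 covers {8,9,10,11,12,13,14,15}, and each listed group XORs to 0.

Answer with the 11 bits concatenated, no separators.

s1 (pos 1,3,5,7,9,11,13,15): 1⊕1⊕0⊕0⊕1⊕1⊕1⊕1 = 0
s2 (pos 2,3,6,7,10,11,14,15): 1⊕1⊕0⊕0⊕1⊕1⊕1⊕1 = 0
s4 (pos 4,5,6,7,12,13,14,15): 1⊕0⊕0⊕0⊕0⊕1⊕1⊕1 = 0
s8 (pos 8,9,10,11,12,13,14,15): 0⊕1⊕1⊕1⊕0⊕1⊕1⊕1 = 0
Syndrome s8…s1 = 0000 → no error.
Read data bits from positions 3,5,6,7,9,10,11,12,13,14,15: 10001110111

10001110111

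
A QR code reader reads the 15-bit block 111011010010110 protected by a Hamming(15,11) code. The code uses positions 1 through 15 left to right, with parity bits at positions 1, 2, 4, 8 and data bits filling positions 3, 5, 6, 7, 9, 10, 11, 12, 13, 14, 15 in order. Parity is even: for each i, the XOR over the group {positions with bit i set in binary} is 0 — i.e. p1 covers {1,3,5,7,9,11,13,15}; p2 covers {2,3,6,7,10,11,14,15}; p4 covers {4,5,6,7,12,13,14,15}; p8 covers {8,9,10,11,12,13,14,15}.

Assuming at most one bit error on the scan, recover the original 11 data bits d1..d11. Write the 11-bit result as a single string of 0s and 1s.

01100010110

s1 (pos 1,3,5,7,9,11,13,15): 1⊕1⊕1⊕0⊕0⊕1⊕1⊕0 = 1
s2 (pos 2,3,6,7,10,11,14,15): 1⊕1⊕1⊕0⊕0⊕1⊕1⊕0 = 1
s4 (pos 4,5,6,7,12,13,14,15): 0⊕1⊕1⊕0⊕0⊕1⊕1⊕0 = 0
s8 (pos 8,9,10,11,12,13,14,15): 1⊕0⊕0⊕1⊕0⊕1⊕1⊕0 = 0
Syndrome s8…s1 = 0011 → error at position 3.
Flip position 3: 111011010010110 → 110011010010110
Read data bits from positions 3,5,6,7,9,10,11,12,13,14,15: 01100010110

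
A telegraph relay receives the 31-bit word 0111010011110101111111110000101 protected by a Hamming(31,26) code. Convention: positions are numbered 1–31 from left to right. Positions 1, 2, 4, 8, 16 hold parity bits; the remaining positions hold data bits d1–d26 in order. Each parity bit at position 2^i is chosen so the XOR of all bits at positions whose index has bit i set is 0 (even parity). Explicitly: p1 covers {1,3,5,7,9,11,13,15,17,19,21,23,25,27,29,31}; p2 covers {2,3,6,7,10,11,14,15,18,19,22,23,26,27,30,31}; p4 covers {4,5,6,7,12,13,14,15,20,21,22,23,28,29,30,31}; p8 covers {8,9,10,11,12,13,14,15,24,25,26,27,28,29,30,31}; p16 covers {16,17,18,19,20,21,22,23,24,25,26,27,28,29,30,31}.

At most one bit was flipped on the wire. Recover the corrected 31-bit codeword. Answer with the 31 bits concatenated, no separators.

0111010011110101110111110000101

s1 (pos 1,3,5,7,9,11,13,15,17,19,21,23,25,27,29,31): 0⊕1⊕0⊕0⊕1⊕1⊕0⊕0⊕1⊕1⊕1⊕1⊕0⊕0⊕1⊕1 = 1
s2 (pos 2,3,6,7,10,11,14,15,18,19,22,23,26,27,30,31): 1⊕1⊕1⊕0⊕1⊕1⊕1⊕0⊕1⊕1⊕1⊕1⊕0⊕0⊕0⊕1 = 1
s4 (pos 4,5,6,7,12,13,14,15,20,21,22,23,28,29,30,31): 1⊕0⊕1⊕0⊕1⊕0⊕1⊕0⊕1⊕1⊕1⊕1⊕0⊕1⊕0⊕1 = 0
s8 (pos 8,9,10,11,12,13,14,15,24,25,26,27,28,29,30,31): 0⊕1⊕1⊕1⊕1⊕0⊕1⊕0⊕1⊕0⊕0⊕0⊕0⊕1⊕0⊕1 = 0
s16 (pos 16,17,18,19,20,21,22,23,24,25,26,27,28,29,30,31): 1⊕1⊕1⊕1⊕1⊕1⊕1⊕1⊕1⊕0⊕0⊕0⊕0⊕1⊕0⊕1 = 1
Syndrome s16…s1 = 10011 → error at position 19.
Flip position 19: 0111010011110101111111110000101 → 0111010011110101110111110000101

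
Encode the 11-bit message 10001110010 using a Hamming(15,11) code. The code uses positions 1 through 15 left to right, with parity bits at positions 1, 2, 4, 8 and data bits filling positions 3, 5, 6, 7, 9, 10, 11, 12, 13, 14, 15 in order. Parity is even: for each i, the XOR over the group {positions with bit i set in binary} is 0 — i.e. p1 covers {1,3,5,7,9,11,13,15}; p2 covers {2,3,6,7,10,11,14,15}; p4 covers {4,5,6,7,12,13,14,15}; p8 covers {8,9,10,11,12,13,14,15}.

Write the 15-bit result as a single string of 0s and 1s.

101100001110010

Place data at non-parity positions: p1 p2 1 p4 0 0 0 p8 1 1 1 0 0 1 0
p1 (pos 1,3,5,7,9,11,13,15): XOR of data positions = 1⊕0⊕0⊕1⊕1⊕0⊕0 = 1
p2 (pos 2,3,6,7,10,11,14,15): XOR of data positions = 1⊕0⊕0⊕1⊕1⊕1⊕0 = 0
p4 (pos 4,5,6,7,12,13,14,15): XOR of data positions = 0⊕0⊕0⊕0⊕0⊕1⊕0 = 1
p8 (pos 8,9,10,11,12,13,14,15): XOR of data positions = 1⊕1⊕1⊕0⊕0⊕1⊕0 = 0
Codeword: 101100001110010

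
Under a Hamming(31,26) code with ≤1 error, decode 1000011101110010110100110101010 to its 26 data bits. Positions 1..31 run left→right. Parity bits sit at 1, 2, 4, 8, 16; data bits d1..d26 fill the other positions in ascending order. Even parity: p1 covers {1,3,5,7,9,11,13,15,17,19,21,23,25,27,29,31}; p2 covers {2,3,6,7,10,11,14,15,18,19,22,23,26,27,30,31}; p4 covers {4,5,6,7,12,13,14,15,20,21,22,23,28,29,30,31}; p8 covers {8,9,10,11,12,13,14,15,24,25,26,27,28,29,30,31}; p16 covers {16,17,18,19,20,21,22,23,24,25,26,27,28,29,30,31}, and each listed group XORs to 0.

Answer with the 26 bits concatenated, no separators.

s1 (pos 1,3,5,7,9,11,13,15,17,19,21,23,25,27,29,31): 1⊕0⊕0⊕1⊕0⊕1⊕0⊕1⊕1⊕0⊕0⊕1⊕0⊕0⊕0⊕0 = 0
s2 (pos 2,3,6,7,10,11,14,15,18,19,22,23,26,27,30,31): 0⊕0⊕1⊕1⊕1⊕1⊕0⊕1⊕1⊕0⊕0⊕1⊕1⊕0⊕1⊕0 = 1
s4 (pos 4,5,6,7,12,13,14,15,20,21,22,23,28,29,30,31): 0⊕0⊕1⊕1⊕1⊕0⊕0⊕1⊕1⊕0⊕0⊕1⊕1⊕0⊕1⊕0 = 0
s8 (pos 8,9,10,11,12,13,14,15,24,25,26,27,28,29,30,31): 1⊕0⊕1⊕1⊕1⊕0⊕0⊕1⊕1⊕0⊕1⊕0⊕1⊕0⊕1⊕0 = 1
s16 (pos 16,17,18,19,20,21,22,23,24,25,26,27,28,29,30,31): 0⊕1⊕1⊕0⊕1⊕0⊕0⊕1⊕1⊕0⊕1⊕0⊕1⊕0⊕1⊕0 = 0
Syndrome s16…s1 = 01010 → error at position 10.
Flip position 10: 1000011101110010110100110101010 → 1000011100110010110100110101010
Read data bits from positions 3,5,6,7,9,10,11,12,13,14,15,17,18,19,20,21,22,23,24,25,26,27,28,29,30,31: 00110011001110100110101010

00110011001110100110101010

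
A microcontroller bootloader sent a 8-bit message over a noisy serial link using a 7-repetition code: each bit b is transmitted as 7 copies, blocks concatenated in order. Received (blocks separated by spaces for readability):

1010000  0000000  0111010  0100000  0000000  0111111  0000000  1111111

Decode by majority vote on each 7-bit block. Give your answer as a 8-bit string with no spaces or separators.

Block 1 (1010000): 2 ones → 0
Block 2 (0000000): 0 ones → 0
Block 3 (0111010): 4 ones → 1
Block 4 (0100000): 1 one → 0
Block 5 (0000000): 0 ones → 0
Block 6 (0111111): 6 ones → 1
Block 7 (0000000): 0 ones → 0
Block 8 (1111111): 7 ones → 1

00100101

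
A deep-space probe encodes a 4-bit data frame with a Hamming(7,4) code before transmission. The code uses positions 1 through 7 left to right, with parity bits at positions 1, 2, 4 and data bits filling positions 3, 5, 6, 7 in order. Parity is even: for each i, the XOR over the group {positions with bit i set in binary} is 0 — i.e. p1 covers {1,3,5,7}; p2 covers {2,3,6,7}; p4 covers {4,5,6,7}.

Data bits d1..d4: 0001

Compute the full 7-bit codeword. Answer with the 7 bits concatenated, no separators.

1101001

Place data at non-parity positions: p1 p2 0 p4 0 0 1
p1 (pos 1,3,5,7): XOR of data positions = 0⊕0⊕1 = 1
p2 (pos 2,3,6,7): XOR of data positions = 0⊕0⊕1 = 1
p4 (pos 4,5,6,7): XOR of data positions = 0⊕0⊕1 = 1
Codeword: 1101001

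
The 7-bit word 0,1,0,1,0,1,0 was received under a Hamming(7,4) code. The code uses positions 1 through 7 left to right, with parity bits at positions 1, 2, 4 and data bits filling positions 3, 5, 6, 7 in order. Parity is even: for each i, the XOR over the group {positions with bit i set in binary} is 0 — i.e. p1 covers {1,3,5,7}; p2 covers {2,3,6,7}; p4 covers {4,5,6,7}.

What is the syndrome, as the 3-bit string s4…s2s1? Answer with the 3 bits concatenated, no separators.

s1 (pos 1,3,5,7): 0⊕0⊕0⊕0 = 0
s2 (pos 2,3,6,7): 1⊕0⊕1⊕0 = 0
s4 (pos 4,5,6,7): 1⊕0⊕1⊕0 = 0
Syndrome s4…s1 = 000 → no error.

000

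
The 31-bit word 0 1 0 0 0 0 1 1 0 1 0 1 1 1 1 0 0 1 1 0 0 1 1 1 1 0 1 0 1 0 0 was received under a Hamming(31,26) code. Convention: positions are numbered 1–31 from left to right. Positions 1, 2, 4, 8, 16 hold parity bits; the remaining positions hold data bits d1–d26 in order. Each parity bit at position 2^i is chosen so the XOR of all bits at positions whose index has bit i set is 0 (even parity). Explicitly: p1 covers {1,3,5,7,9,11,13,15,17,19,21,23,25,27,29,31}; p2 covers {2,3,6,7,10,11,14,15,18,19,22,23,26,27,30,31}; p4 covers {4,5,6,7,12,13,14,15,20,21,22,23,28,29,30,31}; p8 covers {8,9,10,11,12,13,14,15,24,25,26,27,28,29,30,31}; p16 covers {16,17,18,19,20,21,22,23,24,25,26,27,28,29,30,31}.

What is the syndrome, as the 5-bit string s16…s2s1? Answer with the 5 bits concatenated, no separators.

s1 (pos 1,3,5,7,9,11,13,15,17,19,21,23,25,27,29,31): 0⊕0⊕0⊕1⊕0⊕0⊕1⊕1⊕0⊕1⊕0⊕1⊕1⊕1⊕1⊕0 = 0
s2 (pos 2,3,6,7,10,11,14,15,18,19,22,23,26,27,30,31): 1⊕0⊕0⊕1⊕1⊕0⊕1⊕1⊕1⊕1⊕1⊕1⊕0⊕1⊕0⊕0 = 0
s4 (pos 4,5,6,7,12,13,14,15,20,21,22,23,28,29,30,31): 0⊕0⊕0⊕1⊕1⊕1⊕1⊕1⊕0⊕0⊕1⊕1⊕0⊕1⊕0⊕0 = 0
s8 (pos 8,9,10,11,12,13,14,15,24,25,26,27,28,29,30,31): 1⊕0⊕1⊕0⊕1⊕1⊕1⊕1⊕1⊕1⊕0⊕1⊕0⊕1⊕0⊕0 = 0
s16 (pos 16,17,18,19,20,21,22,23,24,25,26,27,28,29,30,31): 0⊕0⊕1⊕1⊕0⊕0⊕1⊕1⊕1⊕1⊕0⊕1⊕0⊕1⊕0⊕0 = 0
Syndrome s16…s1 = 00000 → no error.

00000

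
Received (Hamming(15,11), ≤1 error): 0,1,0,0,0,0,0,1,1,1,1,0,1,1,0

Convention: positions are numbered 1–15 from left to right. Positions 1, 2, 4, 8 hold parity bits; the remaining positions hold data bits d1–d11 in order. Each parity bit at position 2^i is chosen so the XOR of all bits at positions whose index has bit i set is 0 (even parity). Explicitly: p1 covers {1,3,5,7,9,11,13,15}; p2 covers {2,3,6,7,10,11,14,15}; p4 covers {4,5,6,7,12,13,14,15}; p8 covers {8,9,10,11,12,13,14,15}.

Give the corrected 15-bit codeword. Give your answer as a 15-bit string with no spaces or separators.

110000011110110

s1 (pos 1,3,5,7,9,11,13,15): 0⊕0⊕0⊕0⊕1⊕1⊕1⊕0 = 1
s2 (pos 2,3,6,7,10,11,14,15): 1⊕0⊕0⊕0⊕1⊕1⊕1⊕0 = 0
s4 (pos 4,5,6,7,12,13,14,15): 0⊕0⊕0⊕0⊕0⊕1⊕1⊕0 = 0
s8 (pos 8,9,10,11,12,13,14,15): 1⊕1⊕1⊕1⊕0⊕1⊕1⊕0 = 0
Syndrome s8…s1 = 0001 → error at position 1.
Flip position 1: 010000011110110 → 110000011110110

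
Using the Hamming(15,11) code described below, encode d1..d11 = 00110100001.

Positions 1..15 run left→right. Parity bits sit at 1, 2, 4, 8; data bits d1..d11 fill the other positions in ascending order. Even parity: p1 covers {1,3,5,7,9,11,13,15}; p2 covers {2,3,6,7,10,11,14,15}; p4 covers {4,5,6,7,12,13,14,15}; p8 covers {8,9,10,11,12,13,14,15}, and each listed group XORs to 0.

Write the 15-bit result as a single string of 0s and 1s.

Place data at non-parity positions: p1 p2 0 p4 0 1 1 p8 0 1 0 0 0 0 1
p1 (pos 1,3,5,7,9,11,13,15): XOR of data positions = 0⊕0⊕1⊕0⊕0⊕0⊕1 = 0
p2 (pos 2,3,6,7,10,11,14,15): XOR of data positions = 0⊕1⊕1⊕1⊕0⊕0⊕1 = 0
p4 (pos 4,5,6,7,12,13,14,15): XOR of data positions = 0⊕1⊕1⊕0⊕0⊕0⊕1 = 1
p8 (pos 8,9,10,11,12,13,14,15): XOR of data positions = 0⊕1⊕0⊕0⊕0⊕0⊕1 = 0
Codeword: 000101100100001

000101100100001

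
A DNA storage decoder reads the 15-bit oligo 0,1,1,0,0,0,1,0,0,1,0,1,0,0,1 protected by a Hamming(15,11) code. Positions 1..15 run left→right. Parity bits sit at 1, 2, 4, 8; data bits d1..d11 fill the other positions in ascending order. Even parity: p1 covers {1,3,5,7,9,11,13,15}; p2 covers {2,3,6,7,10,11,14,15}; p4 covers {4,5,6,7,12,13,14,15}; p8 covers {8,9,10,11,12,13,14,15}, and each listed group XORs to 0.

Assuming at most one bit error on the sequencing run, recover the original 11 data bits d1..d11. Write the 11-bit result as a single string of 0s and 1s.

10010101000

s1 (pos 1,3,5,7,9,11,13,15): 0⊕1⊕0⊕1⊕0⊕0⊕0⊕1 = 1
s2 (pos 2,3,6,7,10,11,14,15): 1⊕1⊕0⊕1⊕1⊕0⊕0⊕1 = 1
s4 (pos 4,5,6,7,12,13,14,15): 0⊕0⊕0⊕1⊕1⊕0⊕0⊕1 = 1
s8 (pos 8,9,10,11,12,13,14,15): 0⊕0⊕1⊕0⊕1⊕0⊕0⊕1 = 1
Syndrome s8…s1 = 1111 → error at position 15.
Flip position 15: 011000100101001 → 011000100101000
Read data bits from positions 3,5,6,7,9,10,11,12,13,14,15: 10010101000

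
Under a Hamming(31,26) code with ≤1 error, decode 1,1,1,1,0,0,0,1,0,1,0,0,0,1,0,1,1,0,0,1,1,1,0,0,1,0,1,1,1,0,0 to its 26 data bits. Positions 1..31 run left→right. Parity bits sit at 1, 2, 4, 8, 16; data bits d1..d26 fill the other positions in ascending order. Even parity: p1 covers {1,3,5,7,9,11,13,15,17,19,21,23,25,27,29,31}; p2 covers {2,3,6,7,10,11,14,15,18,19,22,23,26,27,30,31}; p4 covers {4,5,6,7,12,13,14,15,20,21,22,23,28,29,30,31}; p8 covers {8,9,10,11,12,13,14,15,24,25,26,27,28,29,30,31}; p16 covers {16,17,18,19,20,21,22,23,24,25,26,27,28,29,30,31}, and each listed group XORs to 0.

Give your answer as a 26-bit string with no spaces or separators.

s1 (pos 1,3,5,7,9,11,13,15,17,19,21,23,25,27,29,31): 1⊕1⊕0⊕0⊕0⊕0⊕0⊕0⊕1⊕0⊕1⊕0⊕1⊕1⊕1⊕0 = 1
s2 (pos 2,3,6,7,10,11,14,15,18,19,22,23,26,27,30,31): 1⊕1⊕0⊕0⊕1⊕0⊕1⊕0⊕0⊕0⊕1⊕0⊕0⊕1⊕0⊕0 = 0
s4 (pos 4,5,6,7,12,13,14,15,20,21,22,23,28,29,30,31): 1⊕0⊕0⊕0⊕0⊕0⊕1⊕0⊕1⊕1⊕1⊕0⊕1⊕1⊕0⊕0 = 1
s8 (pos 8,9,10,11,12,13,14,15,24,25,26,27,28,29,30,31): 1⊕0⊕1⊕0⊕0⊕0⊕1⊕0⊕0⊕1⊕0⊕1⊕1⊕1⊕0⊕0 = 1
s16 (pos 16,17,18,19,20,21,22,23,24,25,26,27,28,29,30,31): 1⊕1⊕0⊕0⊕1⊕1⊕1⊕0⊕0⊕1⊕0⊕1⊕1⊕1⊕0⊕0 = 1
Syndrome s16…s1 = 11101 → error at position 29.
Flip position 29: 1111000101000101100111001011100 → 1111000101000101100111001011000
Read data bits from positions 3,5,6,7,9,10,11,12,13,14,15,17,18,19,20,21,22,23,24,25,26,27,28,29,30,31: 10000100010100111001011000

10000100010100111001011000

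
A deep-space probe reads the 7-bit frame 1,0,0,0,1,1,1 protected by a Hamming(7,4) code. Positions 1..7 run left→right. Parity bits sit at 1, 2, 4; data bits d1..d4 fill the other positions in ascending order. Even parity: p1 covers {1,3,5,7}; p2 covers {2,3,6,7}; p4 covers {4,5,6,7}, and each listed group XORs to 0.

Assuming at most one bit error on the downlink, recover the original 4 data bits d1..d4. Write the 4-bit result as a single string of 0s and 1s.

s1 (pos 1,3,5,7): 1⊕0⊕1⊕1 = 1
s2 (pos 2,3,6,7): 0⊕0⊕1⊕1 = 0
s4 (pos 4,5,6,7): 0⊕1⊕1⊕1 = 1
Syndrome s4…s1 = 101 → error at position 5.
Flip position 5: 1000111 → 1000011
Read data bits from positions 3,5,6,7: 0011

0011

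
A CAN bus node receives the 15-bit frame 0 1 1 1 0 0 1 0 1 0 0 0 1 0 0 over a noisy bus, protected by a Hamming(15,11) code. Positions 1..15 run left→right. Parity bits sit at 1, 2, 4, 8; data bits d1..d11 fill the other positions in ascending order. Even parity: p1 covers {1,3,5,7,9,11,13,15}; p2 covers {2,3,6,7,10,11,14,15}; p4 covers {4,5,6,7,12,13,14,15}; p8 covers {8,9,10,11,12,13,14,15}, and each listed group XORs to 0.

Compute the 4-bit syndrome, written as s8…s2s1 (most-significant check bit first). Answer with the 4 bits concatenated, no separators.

0110

s1 (pos 1,3,5,7,9,11,13,15): 0⊕1⊕0⊕1⊕1⊕0⊕1⊕0 = 0
s2 (pos 2,3,6,7,10,11,14,15): 1⊕1⊕0⊕1⊕0⊕0⊕0⊕0 = 1
s4 (pos 4,5,6,7,12,13,14,15): 1⊕0⊕0⊕1⊕0⊕1⊕0⊕0 = 1
s8 (pos 8,9,10,11,12,13,14,15): 0⊕1⊕0⊕0⊕0⊕1⊕0⊕0 = 0
Syndrome s8…s1 = 0110 → error at position 6.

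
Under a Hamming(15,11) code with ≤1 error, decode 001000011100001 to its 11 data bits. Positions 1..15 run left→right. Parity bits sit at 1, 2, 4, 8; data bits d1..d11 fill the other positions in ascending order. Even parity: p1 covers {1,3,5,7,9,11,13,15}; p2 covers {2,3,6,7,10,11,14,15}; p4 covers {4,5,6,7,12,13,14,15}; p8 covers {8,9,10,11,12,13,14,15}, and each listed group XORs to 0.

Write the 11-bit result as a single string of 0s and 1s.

s1 (pos 1,3,5,7,9,11,13,15): 0⊕1⊕0⊕0⊕1⊕0⊕0⊕1 = 1
s2 (pos 2,3,6,7,10,11,14,15): 0⊕1⊕0⊕0⊕1⊕0⊕0⊕1 = 1
s4 (pos 4,5,6,7,12,13,14,15): 0⊕0⊕0⊕0⊕0⊕0⊕0⊕1 = 1
s8 (pos 8,9,10,11,12,13,14,15): 1⊕1⊕1⊕0⊕0⊕0⊕0⊕1 = 0
Syndrome s8…s1 = 0111 → error at position 7.
Flip position 7: 001000011100001 → 001000111100001
Read data bits from positions 3,5,6,7,9,10,11,12,13,14,15: 10011100001

10011100001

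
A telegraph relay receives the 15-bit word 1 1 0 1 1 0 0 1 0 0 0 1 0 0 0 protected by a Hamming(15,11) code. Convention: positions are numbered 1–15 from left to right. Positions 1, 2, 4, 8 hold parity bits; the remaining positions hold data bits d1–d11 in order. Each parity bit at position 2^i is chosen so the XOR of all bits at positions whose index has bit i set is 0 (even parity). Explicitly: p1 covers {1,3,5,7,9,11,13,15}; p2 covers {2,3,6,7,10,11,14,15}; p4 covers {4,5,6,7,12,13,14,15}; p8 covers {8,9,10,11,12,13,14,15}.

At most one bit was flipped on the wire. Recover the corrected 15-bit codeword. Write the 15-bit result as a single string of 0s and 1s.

s1 (pos 1,3,5,7,9,11,13,15): 1⊕0⊕1⊕0⊕0⊕0⊕0⊕0 = 0
s2 (pos 2,3,6,7,10,11,14,15): 1⊕0⊕0⊕0⊕0⊕0⊕0⊕0 = 1
s4 (pos 4,5,6,7,12,13,14,15): 1⊕1⊕0⊕0⊕1⊕0⊕0⊕0 = 1
s8 (pos 8,9,10,11,12,13,14,15): 1⊕0⊕0⊕0⊕1⊕0⊕0⊕0 = 0
Syndrome s8…s1 = 0110 → error at position 6.
Flip position 6: 110110010001000 → 110111010001000

110111010001000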